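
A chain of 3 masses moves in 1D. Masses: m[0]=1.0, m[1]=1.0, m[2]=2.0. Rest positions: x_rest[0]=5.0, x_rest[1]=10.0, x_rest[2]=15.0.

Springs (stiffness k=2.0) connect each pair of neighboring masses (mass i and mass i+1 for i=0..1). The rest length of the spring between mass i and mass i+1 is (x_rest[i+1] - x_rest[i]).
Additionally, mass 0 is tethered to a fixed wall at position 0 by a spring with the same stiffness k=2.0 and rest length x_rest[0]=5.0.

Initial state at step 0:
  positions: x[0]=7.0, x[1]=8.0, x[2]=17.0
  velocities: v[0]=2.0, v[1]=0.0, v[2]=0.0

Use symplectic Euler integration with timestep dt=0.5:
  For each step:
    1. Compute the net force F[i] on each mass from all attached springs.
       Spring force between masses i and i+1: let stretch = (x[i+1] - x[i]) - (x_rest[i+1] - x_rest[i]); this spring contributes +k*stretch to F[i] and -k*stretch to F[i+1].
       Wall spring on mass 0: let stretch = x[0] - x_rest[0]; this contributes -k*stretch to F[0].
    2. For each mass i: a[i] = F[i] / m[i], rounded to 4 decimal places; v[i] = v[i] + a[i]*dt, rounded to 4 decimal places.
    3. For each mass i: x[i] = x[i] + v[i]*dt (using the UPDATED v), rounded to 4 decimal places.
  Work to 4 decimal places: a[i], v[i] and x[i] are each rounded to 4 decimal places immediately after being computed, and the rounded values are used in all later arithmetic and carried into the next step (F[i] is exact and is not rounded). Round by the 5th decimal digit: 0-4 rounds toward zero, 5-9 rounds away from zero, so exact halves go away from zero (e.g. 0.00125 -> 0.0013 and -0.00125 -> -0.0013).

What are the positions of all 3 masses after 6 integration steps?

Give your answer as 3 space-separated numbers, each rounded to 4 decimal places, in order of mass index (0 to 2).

Step 0: x=[7.0000 8.0000 17.0000] v=[2.0000 0.0000 0.0000]
Step 1: x=[5.0000 12.0000 16.0000] v=[-4.0000 8.0000 -2.0000]
Step 2: x=[4.0000 14.5000 15.2500] v=[-2.0000 5.0000 -1.5000]
Step 3: x=[6.2500 12.1250 15.5625] v=[4.5000 -4.7500 0.6250]
Step 4: x=[8.3125 8.5313 16.2657] v=[4.1250 -7.1875 1.4063]
Step 5: x=[6.3282 8.6954 16.2853] v=[-3.9687 0.3281 0.0391]
Step 6: x=[2.3634 11.4708 15.6574] v=[-7.9297 5.5508 -1.2559]

Answer: 2.3634 11.4708 15.6574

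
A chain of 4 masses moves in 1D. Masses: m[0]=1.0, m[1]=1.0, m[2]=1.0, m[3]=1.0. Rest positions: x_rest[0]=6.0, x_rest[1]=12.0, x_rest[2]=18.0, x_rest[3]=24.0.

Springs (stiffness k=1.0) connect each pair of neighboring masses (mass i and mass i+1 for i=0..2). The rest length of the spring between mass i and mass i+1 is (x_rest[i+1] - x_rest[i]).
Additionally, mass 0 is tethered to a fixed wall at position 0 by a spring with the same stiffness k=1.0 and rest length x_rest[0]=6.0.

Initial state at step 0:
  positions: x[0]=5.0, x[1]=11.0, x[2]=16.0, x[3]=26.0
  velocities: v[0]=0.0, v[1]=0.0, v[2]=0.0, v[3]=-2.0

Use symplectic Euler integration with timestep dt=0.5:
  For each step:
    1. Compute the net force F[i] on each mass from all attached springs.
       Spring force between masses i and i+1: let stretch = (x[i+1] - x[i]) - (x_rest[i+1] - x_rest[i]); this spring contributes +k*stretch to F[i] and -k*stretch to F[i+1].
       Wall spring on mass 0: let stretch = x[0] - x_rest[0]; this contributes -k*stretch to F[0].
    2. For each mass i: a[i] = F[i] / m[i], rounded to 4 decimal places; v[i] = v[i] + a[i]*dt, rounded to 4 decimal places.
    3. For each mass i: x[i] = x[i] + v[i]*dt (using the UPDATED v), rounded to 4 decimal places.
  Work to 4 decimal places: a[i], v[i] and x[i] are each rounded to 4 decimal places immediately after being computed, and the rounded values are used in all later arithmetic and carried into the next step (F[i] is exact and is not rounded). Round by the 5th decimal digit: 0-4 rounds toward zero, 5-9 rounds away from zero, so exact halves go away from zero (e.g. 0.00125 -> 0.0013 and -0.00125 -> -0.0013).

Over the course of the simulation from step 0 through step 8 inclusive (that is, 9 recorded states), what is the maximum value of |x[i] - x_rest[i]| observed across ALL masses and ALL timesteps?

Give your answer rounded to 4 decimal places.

Answer: 4.0820

Derivation:
Step 0: x=[5.0000 11.0000 16.0000 26.0000] v=[0.0000 0.0000 0.0000 -2.0000]
Step 1: x=[5.2500 10.7500 17.2500 24.0000] v=[0.5000 -0.5000 2.5000 -4.0000]
Step 2: x=[5.5625 10.7500 18.5625 21.8125] v=[0.6250 0.0000 2.6250 -4.3750]
Step 3: x=[5.7813 11.4063 18.7344 20.3125] v=[0.4375 1.3125 0.3438 -3.0000]
Step 4: x=[5.9610 12.4884 17.4688 19.9180] v=[0.3594 2.1641 -2.5312 -0.7891]
Step 5: x=[6.2823 13.1837 15.5704 20.4112] v=[0.6426 1.3906 -3.7968 0.9863]
Step 6: x=[6.7584 12.7503 14.2855 21.1942] v=[0.9522 -0.8668 -2.5698 1.5659]
Step 7: x=[7.0429 11.2027 14.3440 21.7500] v=[0.5690 -3.0952 0.1170 1.1116]
Step 8: x=[6.6066 9.4005 15.4687 21.9543] v=[-0.8726 -3.6045 2.2494 0.4086]
Max displacement = 4.0820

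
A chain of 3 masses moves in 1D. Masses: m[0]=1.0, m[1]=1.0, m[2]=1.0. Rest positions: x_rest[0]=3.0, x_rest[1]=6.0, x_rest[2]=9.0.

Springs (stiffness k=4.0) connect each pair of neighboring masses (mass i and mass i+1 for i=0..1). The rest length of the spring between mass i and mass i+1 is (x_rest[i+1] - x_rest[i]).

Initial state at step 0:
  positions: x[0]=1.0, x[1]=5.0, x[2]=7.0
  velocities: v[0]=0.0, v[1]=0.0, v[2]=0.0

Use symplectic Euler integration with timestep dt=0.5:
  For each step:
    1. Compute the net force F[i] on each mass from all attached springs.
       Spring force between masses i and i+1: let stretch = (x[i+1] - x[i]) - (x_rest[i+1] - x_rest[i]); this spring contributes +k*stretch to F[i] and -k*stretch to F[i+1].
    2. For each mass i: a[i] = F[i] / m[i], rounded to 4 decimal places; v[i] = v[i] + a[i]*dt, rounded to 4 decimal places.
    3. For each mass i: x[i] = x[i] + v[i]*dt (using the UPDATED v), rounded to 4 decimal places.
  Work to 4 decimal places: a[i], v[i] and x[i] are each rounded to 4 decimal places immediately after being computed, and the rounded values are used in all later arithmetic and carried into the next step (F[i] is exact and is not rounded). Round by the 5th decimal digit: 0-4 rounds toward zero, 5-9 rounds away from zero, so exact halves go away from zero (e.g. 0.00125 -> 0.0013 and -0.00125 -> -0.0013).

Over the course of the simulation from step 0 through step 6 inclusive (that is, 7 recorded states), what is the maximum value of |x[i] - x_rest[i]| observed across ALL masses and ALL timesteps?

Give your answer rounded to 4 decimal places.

Answer: 3.0000

Derivation:
Step 0: x=[1.0000 5.0000 7.0000] v=[0.0000 0.0000 0.0000]
Step 1: x=[2.0000 3.0000 8.0000] v=[2.0000 -4.0000 2.0000]
Step 2: x=[1.0000 5.0000 7.0000] v=[-2.0000 4.0000 -2.0000]
Step 3: x=[1.0000 5.0000 7.0000] v=[0.0000 0.0000 0.0000]
Step 4: x=[2.0000 3.0000 8.0000] v=[2.0000 -4.0000 2.0000]
Step 5: x=[1.0000 5.0000 7.0000] v=[-2.0000 4.0000 -2.0000]
Step 6: x=[1.0000 5.0000 7.0000] v=[0.0000 0.0000 0.0000]
Max displacement = 3.0000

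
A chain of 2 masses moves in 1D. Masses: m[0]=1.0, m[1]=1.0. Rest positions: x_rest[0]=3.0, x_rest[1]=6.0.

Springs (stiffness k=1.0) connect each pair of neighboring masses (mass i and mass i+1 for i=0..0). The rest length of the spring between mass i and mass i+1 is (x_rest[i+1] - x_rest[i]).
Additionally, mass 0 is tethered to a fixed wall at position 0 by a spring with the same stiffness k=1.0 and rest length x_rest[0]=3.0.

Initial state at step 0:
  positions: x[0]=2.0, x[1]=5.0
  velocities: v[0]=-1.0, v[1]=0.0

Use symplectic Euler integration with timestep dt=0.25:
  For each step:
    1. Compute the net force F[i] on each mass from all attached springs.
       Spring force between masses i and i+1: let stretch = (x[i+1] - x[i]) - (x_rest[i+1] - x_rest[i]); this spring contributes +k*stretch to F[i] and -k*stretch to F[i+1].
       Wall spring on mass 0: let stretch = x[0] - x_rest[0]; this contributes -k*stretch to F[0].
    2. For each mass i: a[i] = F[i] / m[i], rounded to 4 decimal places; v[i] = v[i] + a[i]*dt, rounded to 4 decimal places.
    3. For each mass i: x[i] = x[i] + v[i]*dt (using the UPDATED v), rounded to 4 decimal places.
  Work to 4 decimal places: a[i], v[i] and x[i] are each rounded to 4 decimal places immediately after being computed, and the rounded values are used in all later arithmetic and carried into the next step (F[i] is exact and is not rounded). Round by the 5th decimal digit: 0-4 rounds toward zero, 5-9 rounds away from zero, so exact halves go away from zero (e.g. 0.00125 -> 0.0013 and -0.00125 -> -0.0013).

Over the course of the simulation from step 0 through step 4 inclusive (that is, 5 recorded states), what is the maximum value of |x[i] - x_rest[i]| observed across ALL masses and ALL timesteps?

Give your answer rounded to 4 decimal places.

Answer: 1.2928

Derivation:
Step 0: x=[2.0000 5.0000] v=[-1.0000 0.0000]
Step 1: x=[1.8125 5.0000] v=[-0.7500 0.0000]
Step 2: x=[1.7109 4.9883] v=[-0.4063 -0.0469]
Step 3: x=[1.7072 4.9592] v=[-0.0147 -0.1163]
Step 4: x=[1.8001 4.9144] v=[0.3715 -0.1793]
Max displacement = 1.2928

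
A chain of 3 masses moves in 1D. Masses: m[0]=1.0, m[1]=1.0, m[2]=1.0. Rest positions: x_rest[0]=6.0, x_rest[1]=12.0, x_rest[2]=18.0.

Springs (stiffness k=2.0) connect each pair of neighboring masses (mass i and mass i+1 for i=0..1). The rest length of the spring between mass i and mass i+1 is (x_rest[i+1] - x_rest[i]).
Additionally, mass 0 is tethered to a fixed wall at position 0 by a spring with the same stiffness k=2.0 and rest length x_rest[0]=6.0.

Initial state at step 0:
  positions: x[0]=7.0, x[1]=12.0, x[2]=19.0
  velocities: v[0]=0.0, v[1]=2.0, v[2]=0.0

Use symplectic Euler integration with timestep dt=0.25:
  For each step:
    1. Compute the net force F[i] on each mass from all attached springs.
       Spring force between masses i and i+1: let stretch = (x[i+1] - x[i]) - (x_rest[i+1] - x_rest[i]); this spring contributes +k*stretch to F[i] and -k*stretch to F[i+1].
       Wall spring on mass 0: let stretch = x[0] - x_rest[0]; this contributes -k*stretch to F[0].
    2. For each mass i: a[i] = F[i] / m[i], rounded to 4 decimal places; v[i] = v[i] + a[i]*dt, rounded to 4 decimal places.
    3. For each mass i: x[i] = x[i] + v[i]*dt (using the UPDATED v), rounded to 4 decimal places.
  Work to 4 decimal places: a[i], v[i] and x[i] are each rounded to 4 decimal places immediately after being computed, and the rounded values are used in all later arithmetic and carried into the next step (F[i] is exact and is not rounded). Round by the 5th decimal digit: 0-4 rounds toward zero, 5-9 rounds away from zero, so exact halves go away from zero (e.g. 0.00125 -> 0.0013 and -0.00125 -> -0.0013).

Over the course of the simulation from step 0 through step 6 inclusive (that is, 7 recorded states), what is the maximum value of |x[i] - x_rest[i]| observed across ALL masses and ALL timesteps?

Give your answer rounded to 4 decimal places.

Step 0: x=[7.0000 12.0000 19.0000] v=[0.0000 2.0000 0.0000]
Step 1: x=[6.7500 12.7500 18.8750] v=[-1.0000 3.0000 -0.5000]
Step 2: x=[6.4063 13.5156 18.7344] v=[-1.3750 3.0625 -0.5625]
Step 3: x=[6.1504 14.0449 18.6914] v=[-1.0235 2.1173 -0.1719]
Step 4: x=[6.1125 14.1682 18.8176] v=[-0.1515 0.4933 0.5049]
Step 5: x=[6.3175 13.8657 19.1127] v=[0.8201 -1.2099 1.1802]
Step 6: x=[6.6764 13.2756 19.5019] v=[1.4355 -2.3605 1.5567]
Max displacement = 2.1682

Answer: 2.1682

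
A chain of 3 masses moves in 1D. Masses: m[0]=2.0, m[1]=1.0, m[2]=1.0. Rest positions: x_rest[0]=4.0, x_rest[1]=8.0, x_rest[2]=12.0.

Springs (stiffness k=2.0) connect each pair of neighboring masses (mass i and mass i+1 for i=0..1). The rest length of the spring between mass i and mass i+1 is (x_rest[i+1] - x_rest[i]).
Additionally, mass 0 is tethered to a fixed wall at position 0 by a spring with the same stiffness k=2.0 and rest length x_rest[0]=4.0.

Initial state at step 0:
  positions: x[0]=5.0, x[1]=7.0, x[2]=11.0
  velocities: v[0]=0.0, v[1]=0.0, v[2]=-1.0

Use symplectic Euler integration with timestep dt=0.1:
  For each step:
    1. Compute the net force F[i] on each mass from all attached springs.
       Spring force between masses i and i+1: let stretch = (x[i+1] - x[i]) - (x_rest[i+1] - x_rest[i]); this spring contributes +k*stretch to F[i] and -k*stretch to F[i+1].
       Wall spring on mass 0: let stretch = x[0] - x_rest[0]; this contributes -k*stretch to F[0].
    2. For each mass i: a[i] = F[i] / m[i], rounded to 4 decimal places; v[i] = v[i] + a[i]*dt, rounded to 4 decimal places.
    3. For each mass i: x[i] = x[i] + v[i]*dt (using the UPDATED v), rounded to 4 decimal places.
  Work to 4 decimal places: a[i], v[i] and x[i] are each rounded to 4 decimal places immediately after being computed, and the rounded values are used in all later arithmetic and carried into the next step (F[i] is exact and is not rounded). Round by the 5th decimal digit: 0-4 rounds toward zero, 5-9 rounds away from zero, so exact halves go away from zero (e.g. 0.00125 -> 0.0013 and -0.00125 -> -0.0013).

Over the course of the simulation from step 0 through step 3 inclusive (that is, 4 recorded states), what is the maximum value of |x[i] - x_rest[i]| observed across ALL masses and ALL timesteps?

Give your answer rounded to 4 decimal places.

Step 0: x=[5.0000 7.0000 11.0000] v=[0.0000 0.0000 -1.0000]
Step 1: x=[4.9700 7.0400 10.9000] v=[-0.3000 0.4000 -1.0000]
Step 2: x=[4.9110 7.1158 10.8028] v=[-0.5900 0.7580 -0.9720]
Step 3: x=[4.8249 7.2212 10.7119] v=[-0.8606 1.0544 -0.9094]
Max displacement = 1.2881

Answer: 1.2881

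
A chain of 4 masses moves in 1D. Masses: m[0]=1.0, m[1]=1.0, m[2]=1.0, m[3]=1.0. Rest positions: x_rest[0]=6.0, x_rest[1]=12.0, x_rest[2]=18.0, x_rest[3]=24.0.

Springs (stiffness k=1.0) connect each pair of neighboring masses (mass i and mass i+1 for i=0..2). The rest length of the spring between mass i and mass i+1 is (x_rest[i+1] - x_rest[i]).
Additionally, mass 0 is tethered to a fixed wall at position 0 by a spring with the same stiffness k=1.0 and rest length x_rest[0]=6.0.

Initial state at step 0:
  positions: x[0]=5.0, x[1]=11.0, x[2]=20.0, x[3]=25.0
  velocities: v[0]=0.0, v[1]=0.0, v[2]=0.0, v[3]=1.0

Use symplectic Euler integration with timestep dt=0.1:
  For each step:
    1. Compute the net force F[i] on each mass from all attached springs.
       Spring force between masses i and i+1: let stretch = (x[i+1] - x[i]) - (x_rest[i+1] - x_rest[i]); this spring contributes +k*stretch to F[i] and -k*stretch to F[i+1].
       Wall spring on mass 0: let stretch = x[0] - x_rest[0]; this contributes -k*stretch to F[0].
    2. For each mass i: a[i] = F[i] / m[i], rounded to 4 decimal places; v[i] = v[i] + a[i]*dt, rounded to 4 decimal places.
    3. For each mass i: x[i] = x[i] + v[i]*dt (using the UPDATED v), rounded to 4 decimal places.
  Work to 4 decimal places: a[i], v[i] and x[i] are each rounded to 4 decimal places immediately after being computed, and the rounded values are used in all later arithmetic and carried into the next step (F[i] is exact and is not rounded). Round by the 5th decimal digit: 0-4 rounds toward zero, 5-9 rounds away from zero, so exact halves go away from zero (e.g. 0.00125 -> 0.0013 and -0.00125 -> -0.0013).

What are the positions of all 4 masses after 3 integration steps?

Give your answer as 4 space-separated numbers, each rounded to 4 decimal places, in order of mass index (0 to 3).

Step 0: x=[5.0000 11.0000 20.0000 25.0000] v=[0.0000 0.0000 0.0000 1.0000]
Step 1: x=[5.0100 11.0300 19.9600 25.1100] v=[0.1000 0.3000 -0.4000 1.1000]
Step 2: x=[5.0301 11.0891 19.8822 25.2285] v=[0.2010 0.5910 -0.7780 1.1850]
Step 3: x=[5.0605 11.1755 19.7699 25.3535] v=[0.3039 0.8644 -1.1227 1.2504]

Answer: 5.0605 11.1755 19.7699 25.3535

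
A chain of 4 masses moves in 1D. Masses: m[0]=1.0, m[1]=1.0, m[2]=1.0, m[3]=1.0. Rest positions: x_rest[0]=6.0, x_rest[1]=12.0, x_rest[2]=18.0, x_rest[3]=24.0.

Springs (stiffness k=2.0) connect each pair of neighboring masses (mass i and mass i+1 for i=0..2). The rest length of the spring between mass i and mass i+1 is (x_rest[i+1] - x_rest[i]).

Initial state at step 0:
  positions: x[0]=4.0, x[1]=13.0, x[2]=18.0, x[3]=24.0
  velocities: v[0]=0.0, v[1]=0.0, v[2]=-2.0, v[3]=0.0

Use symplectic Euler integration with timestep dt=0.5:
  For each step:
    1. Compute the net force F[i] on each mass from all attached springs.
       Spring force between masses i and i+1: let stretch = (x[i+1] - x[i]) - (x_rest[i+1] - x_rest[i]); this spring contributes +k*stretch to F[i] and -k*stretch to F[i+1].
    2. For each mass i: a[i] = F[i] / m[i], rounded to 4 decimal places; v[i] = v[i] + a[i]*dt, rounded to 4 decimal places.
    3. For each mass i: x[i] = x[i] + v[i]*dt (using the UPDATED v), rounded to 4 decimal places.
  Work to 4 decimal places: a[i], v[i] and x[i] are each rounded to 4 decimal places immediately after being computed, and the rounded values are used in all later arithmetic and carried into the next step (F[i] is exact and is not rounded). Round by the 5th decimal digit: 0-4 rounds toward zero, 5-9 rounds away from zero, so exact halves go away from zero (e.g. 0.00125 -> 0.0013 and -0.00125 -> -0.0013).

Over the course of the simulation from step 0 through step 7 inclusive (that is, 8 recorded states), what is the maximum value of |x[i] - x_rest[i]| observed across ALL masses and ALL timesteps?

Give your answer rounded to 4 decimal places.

Answer: 3.3750

Derivation:
Step 0: x=[4.0000 13.0000 18.0000 24.0000] v=[0.0000 0.0000 -2.0000 0.0000]
Step 1: x=[5.5000 11.0000 17.5000 24.0000] v=[3.0000 -4.0000 -1.0000 0.0000]
Step 2: x=[6.7500 9.5000 17.0000 23.7500] v=[2.5000 -3.0000 -1.0000 -0.5000]
Step 3: x=[6.3750 10.3750 16.1250 23.1250] v=[-0.7500 1.7500 -1.7500 -1.2500]
Step 4: x=[5.0000 12.1250 15.8750 22.0000] v=[-2.7500 3.5000 -0.5000 -2.2500]
Step 5: x=[4.1875 12.1875 16.8125 20.8125] v=[-1.6250 0.1250 1.8750 -2.3750]
Step 6: x=[4.3750 10.5625 17.4375 20.6250] v=[0.3750 -3.2500 1.2500 -0.3750]
Step 7: x=[4.6563 9.2813 16.2188 21.8438] v=[0.5625 -2.5625 -2.4375 2.4375]
Max displacement = 3.3750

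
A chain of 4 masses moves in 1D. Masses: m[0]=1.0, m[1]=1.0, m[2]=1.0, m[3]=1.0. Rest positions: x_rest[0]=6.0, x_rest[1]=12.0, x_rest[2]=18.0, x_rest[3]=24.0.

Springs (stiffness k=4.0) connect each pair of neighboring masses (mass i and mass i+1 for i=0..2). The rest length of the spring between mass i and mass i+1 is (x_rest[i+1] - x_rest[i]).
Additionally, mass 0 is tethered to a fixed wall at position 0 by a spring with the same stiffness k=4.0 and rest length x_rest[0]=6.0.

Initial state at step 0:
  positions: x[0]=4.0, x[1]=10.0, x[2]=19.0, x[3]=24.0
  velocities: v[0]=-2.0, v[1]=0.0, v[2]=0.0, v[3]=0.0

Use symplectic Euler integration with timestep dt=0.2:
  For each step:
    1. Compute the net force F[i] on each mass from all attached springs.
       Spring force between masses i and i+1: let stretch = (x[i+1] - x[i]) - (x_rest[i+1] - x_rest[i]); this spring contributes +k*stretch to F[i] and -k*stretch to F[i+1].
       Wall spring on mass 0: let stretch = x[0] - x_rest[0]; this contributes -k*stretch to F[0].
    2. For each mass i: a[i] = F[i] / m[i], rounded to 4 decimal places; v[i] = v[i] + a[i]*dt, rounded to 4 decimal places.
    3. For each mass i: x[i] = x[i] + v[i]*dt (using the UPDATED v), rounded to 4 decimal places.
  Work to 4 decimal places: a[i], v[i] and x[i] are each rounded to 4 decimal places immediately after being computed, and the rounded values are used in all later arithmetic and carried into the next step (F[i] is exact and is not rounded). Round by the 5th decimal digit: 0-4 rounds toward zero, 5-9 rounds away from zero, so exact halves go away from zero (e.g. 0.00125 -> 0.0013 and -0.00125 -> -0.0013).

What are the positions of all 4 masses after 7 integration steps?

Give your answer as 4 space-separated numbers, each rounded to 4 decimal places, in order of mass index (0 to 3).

Answer: 7.8526 11.9733 17.8661 22.0970

Derivation:
Step 0: x=[4.0000 10.0000 19.0000 24.0000] v=[-2.0000 0.0000 0.0000 0.0000]
Step 1: x=[3.9200 10.4800 18.3600 24.1600] v=[-0.4000 2.4000 -3.2000 0.8000]
Step 2: x=[4.2624 11.1712 17.3872 24.3520] v=[1.7120 3.4560 -4.8640 0.9600]
Step 3: x=[5.0282 11.7516 16.5342 24.3896] v=[3.8291 2.9018 -4.2650 0.1882]
Step 4: x=[6.0653 12.0214 16.1728 24.1304] v=[5.1853 1.3492 -1.8068 -1.2961]
Step 5: x=[7.0849 12.0025 16.4204 23.5580] v=[5.0979 -0.0946 1.2382 -2.8622]
Step 6: x=[7.7577 11.9036 17.1032 22.8035] v=[3.3641 -0.4944 3.4140 -3.7723]
Step 7: x=[7.8526 11.9733 17.8661 22.0970] v=[0.4747 0.3486 3.8146 -3.5325]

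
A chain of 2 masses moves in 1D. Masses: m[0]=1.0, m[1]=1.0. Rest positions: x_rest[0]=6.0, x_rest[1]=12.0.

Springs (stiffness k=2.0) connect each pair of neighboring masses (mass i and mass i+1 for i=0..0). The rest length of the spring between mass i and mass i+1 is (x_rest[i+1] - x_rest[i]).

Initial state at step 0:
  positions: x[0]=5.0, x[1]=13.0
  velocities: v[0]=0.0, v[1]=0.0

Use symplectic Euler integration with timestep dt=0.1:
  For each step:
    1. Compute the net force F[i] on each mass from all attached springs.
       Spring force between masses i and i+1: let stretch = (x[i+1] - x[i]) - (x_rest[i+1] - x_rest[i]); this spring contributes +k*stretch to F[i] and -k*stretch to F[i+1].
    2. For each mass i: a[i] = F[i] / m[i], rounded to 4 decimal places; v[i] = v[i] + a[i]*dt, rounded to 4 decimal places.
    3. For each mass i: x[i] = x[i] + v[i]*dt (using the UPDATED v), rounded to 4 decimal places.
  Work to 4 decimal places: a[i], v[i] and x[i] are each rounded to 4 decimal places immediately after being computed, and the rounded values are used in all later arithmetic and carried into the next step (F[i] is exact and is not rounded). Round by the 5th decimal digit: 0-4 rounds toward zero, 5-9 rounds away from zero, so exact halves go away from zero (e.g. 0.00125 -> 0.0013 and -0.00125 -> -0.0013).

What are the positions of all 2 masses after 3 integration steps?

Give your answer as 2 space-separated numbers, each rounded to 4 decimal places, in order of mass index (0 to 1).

Step 0: x=[5.0000 13.0000] v=[0.0000 0.0000]
Step 1: x=[5.0400 12.9600] v=[0.4000 -0.4000]
Step 2: x=[5.1184 12.8816] v=[0.7840 -0.7840]
Step 3: x=[5.2321 12.7679] v=[1.1366 -1.1366]

Answer: 5.2321 12.7679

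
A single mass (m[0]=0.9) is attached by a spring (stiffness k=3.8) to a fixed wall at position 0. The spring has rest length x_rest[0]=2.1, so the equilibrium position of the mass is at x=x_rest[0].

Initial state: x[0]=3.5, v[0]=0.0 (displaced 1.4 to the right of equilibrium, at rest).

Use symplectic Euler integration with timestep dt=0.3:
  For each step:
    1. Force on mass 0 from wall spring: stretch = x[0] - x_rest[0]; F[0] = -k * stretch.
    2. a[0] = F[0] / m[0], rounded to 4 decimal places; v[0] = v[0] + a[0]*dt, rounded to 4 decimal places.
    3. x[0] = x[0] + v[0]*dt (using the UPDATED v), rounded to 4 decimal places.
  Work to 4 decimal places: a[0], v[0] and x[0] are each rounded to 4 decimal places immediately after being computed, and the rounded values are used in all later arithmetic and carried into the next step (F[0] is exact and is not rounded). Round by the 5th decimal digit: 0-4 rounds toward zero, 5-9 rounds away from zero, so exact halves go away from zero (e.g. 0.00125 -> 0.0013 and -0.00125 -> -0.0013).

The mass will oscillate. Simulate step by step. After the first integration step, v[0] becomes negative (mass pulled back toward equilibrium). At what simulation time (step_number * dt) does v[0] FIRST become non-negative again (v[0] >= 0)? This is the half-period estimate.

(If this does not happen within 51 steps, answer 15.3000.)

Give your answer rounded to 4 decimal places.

Step 0: x=[3.5000] v=[0.0000]
Step 1: x=[2.9680] v=[-1.7733]
Step 2: x=[2.1062] v=[-2.8728]
Step 3: x=[1.2420] v=[-2.8807]
Step 4: x=[0.7038] v=[-1.7939]
Step 5: x=[0.6962] v=[-0.0254]
Step 6: x=[1.2220] v=[1.7528]
First v>=0 after going negative at step 6, time=1.8000

Answer: 1.8000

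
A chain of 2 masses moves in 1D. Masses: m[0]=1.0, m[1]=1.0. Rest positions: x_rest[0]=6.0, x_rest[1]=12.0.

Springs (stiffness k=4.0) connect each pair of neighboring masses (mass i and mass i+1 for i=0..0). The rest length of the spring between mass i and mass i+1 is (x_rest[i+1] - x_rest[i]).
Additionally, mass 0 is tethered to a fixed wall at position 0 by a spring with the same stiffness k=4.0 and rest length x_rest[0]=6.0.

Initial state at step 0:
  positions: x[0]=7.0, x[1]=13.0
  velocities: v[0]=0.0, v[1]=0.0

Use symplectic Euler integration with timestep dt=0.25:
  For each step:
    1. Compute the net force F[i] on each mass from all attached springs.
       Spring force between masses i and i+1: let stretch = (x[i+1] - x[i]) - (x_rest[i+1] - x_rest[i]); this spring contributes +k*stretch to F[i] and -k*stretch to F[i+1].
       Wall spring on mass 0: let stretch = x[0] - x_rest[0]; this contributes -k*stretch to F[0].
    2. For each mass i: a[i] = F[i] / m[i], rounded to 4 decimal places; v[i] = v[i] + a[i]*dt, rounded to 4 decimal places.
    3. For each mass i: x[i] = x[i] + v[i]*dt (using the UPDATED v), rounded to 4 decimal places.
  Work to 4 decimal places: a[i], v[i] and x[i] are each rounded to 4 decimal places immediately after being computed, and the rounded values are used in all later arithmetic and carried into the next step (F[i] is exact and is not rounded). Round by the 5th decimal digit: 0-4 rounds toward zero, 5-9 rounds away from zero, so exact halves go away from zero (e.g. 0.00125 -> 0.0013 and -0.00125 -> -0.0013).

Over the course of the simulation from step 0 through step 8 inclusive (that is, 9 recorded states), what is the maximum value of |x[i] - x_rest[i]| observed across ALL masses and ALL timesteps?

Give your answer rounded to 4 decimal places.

Step 0: x=[7.0000 13.0000] v=[0.0000 0.0000]
Step 1: x=[6.7500 13.0000] v=[-1.0000 0.0000]
Step 2: x=[6.3750 12.9375] v=[-1.5000 -0.2500]
Step 3: x=[6.0469 12.7344] v=[-1.3125 -0.8125]
Step 4: x=[5.8789 12.3594] v=[-0.6719 -1.5000]
Step 5: x=[5.8613 11.8643] v=[-0.0703 -1.9805]
Step 6: x=[5.8792 11.3684] v=[0.0714 -1.9835]
Step 7: x=[5.7996 11.0002] v=[-0.3186 -1.4727]
Step 8: x=[5.5702 10.8319] v=[-0.9176 -0.6733]
Max displacement = 1.1681

Answer: 1.1681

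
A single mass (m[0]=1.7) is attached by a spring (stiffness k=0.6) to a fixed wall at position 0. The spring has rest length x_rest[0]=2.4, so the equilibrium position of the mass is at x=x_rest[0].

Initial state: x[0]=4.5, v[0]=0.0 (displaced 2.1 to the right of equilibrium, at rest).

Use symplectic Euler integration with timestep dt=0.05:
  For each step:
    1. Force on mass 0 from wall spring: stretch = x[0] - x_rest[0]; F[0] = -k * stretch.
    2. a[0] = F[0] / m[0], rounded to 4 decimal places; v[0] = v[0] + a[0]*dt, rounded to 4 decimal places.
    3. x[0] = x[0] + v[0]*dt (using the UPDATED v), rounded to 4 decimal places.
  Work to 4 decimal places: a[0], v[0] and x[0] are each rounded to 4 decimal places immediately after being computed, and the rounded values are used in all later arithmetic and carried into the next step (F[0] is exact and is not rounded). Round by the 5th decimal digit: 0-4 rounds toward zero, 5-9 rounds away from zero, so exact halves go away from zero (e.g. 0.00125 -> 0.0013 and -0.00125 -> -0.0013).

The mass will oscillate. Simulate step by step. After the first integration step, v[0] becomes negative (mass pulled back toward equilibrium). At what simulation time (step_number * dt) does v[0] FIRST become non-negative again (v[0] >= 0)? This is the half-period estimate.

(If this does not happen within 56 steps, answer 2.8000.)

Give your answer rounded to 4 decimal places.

Step 0: x=[4.5000] v=[0.0000]
Step 1: x=[4.4981] v=[-0.0371]
Step 2: x=[4.4944] v=[-0.0741]
Step 3: x=[4.4888] v=[-0.1111]
Step 4: x=[4.4814] v=[-0.1480]
Step 5: x=[4.4722] v=[-0.1847]
Step 6: x=[4.4611] v=[-0.2213]
Step 7: x=[4.4482] v=[-0.2577]
Step 8: x=[4.4335] v=[-0.2938]
Step 9: x=[4.4170] v=[-0.3297]
Step 10: x=[4.3987] v=[-0.3653]
Step 11: x=[4.3787] v=[-0.4006]
Step 12: x=[4.3569] v=[-0.4355]
Step 13: x=[4.3334] v=[-0.4700]
Step 14: x=[4.3082] v=[-0.5041]
Step 15: x=[4.2813] v=[-0.5378]
Step 16: x=[4.2528] v=[-0.5710]
Step 17: x=[4.2226] v=[-0.6037]
Step 18: x=[4.1908] v=[-0.6359]
Step 19: x=[4.1574] v=[-0.6675]
Step 20: x=[4.1225] v=[-0.6985]
Step 21: x=[4.0861] v=[-0.7289]
Step 22: x=[4.0482] v=[-0.7587]
Step 23: x=[4.0088] v=[-0.7878]
Step 24: x=[3.9680] v=[-0.8162]
Step 25: x=[3.9258] v=[-0.8439]
Step 26: x=[3.8823] v=[-0.8708]
Step 27: x=[3.8375] v=[-0.8970]
Step 28: x=[3.7914] v=[-0.9224]
Step 29: x=[3.7441] v=[-0.9470]
Step 30: x=[3.6956] v=[-0.9707]
Step 31: x=[3.6459] v=[-0.9936]
Step 32: x=[3.5951] v=[-1.0156]
Step 33: x=[3.5433] v=[-1.0367]
Step 34: x=[3.4905] v=[-1.0569]
Step 35: x=[3.4367] v=[-1.0761]
Step 36: x=[3.3820] v=[-1.0944]
Step 37: x=[3.3264] v=[-1.1117]
Step 38: x=[3.2700] v=[-1.1281]
Step 39: x=[3.2128] v=[-1.1435]
Step 40: x=[3.1549] v=[-1.1578]
Step 41: x=[3.0963] v=[-1.1711]
Step 42: x=[3.0371] v=[-1.1834]
Step 43: x=[2.9774] v=[-1.1946]
Step 44: x=[2.9172] v=[-1.2048]
Step 45: x=[2.8565] v=[-1.2139]
Step 46: x=[2.7954] v=[-1.2220]
Step 47: x=[2.7340] v=[-1.2290]
Step 48: x=[2.6723] v=[-1.2349]
Step 49: x=[2.6103] v=[-1.2397]
Step 50: x=[2.5481] v=[-1.2434]
Step 51: x=[2.4858] v=[-1.2460]
Step 52: x=[2.4234] v=[-1.2475]
Step 53: x=[2.3610] v=[-1.2479]
Step 54: x=[2.2986] v=[-1.2472]
Step 55: x=[2.2363] v=[-1.2454]
Step 56: x=[2.1742] v=[-1.2425]
v[0] did not become non-negative within 56 steps; using fallback time=2.8000

Answer: 2.8000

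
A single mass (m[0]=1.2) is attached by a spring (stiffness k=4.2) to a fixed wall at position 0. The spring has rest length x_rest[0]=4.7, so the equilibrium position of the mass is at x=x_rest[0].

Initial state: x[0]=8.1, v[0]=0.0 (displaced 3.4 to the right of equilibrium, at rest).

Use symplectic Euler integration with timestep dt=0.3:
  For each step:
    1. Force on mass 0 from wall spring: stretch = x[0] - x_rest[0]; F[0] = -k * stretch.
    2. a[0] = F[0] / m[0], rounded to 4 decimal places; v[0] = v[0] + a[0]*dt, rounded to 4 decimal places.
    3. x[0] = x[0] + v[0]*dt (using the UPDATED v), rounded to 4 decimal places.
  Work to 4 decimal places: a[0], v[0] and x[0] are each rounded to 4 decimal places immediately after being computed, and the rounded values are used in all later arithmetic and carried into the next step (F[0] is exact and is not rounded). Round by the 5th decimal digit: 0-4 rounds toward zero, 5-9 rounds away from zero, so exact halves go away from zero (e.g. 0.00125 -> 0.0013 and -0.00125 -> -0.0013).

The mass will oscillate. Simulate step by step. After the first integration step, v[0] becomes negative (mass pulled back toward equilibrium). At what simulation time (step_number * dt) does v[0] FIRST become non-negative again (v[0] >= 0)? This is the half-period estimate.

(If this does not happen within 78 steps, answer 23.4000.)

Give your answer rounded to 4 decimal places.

Step 0: x=[8.1000] v=[0.0000]
Step 1: x=[7.0290] v=[-3.5700]
Step 2: x=[5.2244] v=[-6.0155]
Step 3: x=[3.2546] v=[-6.5661]
Step 4: x=[1.7401] v=[-5.0484]
Step 5: x=[1.1580] v=[-1.9405]
Step 6: x=[1.6916] v=[1.7786]
First v>=0 after going negative at step 6, time=1.8000

Answer: 1.8000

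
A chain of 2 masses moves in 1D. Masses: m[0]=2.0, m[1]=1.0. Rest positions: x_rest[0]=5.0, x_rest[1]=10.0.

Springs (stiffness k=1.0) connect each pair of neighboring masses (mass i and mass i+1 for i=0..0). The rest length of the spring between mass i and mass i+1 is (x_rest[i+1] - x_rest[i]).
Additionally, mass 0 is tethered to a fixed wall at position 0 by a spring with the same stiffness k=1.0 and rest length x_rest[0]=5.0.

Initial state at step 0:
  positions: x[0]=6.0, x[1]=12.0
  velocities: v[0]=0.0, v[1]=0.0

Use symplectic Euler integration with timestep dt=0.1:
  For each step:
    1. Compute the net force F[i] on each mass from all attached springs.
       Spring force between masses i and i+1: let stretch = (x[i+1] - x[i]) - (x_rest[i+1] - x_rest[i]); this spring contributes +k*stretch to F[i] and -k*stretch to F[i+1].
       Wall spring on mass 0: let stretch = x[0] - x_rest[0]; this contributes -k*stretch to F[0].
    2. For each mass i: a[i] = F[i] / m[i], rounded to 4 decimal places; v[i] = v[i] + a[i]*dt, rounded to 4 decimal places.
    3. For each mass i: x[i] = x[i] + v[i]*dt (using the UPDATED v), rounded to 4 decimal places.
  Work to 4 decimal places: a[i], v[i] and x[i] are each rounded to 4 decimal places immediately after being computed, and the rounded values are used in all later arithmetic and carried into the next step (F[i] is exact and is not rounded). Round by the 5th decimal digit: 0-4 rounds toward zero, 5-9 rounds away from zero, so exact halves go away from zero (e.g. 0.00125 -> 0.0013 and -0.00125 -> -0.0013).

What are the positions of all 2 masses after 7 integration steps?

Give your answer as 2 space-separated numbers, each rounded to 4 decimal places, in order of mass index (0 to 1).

Answer: 5.9939 11.7323

Derivation:
Step 0: x=[6.0000 12.0000] v=[0.0000 0.0000]
Step 1: x=[6.0000 11.9900] v=[0.0000 -0.1000]
Step 2: x=[6.0000 11.9701] v=[-0.0005 -0.1990]
Step 3: x=[5.9998 11.9405] v=[-0.0020 -0.2960]
Step 4: x=[5.9993 11.9015] v=[-0.0050 -0.3901]
Step 5: x=[5.9983 11.8535] v=[-0.0099 -0.4803]
Step 6: x=[5.9966 11.7969] v=[-0.0171 -0.5658]
Step 7: x=[5.9939 11.7323] v=[-0.0269 -0.6458]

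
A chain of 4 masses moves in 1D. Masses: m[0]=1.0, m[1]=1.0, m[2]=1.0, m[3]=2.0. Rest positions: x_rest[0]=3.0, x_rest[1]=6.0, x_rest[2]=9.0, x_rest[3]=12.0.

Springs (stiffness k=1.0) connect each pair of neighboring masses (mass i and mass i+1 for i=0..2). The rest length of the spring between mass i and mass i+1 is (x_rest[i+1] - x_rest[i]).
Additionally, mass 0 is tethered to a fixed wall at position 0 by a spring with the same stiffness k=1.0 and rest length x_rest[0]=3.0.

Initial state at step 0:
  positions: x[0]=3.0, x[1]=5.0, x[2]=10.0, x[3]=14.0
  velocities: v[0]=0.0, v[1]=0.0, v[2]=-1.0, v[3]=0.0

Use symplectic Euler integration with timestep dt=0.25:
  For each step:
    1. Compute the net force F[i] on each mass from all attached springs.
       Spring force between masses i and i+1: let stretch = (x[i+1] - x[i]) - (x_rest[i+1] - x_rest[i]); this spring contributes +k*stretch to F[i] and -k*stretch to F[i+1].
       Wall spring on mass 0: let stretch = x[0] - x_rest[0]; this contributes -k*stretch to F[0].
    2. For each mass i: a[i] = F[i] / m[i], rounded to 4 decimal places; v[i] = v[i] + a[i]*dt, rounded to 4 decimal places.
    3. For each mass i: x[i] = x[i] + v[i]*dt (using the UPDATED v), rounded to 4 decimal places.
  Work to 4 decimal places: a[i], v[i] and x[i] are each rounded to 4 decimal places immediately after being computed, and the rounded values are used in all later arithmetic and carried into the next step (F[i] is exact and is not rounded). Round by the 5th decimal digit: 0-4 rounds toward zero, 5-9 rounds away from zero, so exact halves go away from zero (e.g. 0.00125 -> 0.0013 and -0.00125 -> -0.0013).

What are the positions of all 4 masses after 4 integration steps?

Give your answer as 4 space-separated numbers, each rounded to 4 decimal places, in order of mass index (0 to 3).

Answer: 2.6327 6.3148 8.8914 13.6058

Derivation:
Step 0: x=[3.0000 5.0000 10.0000 14.0000] v=[0.0000 0.0000 -1.0000 0.0000]
Step 1: x=[2.9375 5.1875 9.6875 13.9688] v=[-0.2500 0.7500 -1.2500 -0.1250]
Step 2: x=[2.8320 5.5156 9.3613 13.8975] v=[-0.4219 1.3125 -1.3047 -0.2852]
Step 3: x=[2.7173 5.9164 9.0783 13.7782] v=[-0.4590 1.6030 -1.1321 -0.4772]
Step 4: x=[2.6327 6.3148 8.8914 13.6058] v=[-0.3386 1.5937 -0.7476 -0.6897]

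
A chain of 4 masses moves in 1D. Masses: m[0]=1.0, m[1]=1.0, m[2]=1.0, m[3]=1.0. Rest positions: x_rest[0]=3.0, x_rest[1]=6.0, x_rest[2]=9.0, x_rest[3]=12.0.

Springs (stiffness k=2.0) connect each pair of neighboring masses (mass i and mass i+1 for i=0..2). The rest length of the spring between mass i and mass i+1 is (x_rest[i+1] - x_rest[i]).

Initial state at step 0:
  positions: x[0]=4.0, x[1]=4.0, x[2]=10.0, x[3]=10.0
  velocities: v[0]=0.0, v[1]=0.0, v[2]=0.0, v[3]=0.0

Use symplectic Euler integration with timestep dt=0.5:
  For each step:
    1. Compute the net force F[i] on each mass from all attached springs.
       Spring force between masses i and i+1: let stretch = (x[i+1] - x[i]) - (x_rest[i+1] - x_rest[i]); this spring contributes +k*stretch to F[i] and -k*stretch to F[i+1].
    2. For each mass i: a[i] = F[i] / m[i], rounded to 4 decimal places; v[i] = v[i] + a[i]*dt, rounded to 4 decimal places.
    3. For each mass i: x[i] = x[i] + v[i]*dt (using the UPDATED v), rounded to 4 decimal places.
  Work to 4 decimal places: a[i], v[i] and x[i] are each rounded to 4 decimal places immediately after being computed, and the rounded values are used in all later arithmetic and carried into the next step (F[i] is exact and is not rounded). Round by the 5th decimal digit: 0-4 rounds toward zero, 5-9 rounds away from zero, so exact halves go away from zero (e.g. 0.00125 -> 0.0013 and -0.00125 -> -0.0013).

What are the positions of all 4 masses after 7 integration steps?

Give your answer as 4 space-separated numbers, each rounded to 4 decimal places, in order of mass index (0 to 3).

Answer: 1.7500 6.0625 7.9375 12.2500

Derivation:
Step 0: x=[4.0000 4.0000 10.0000 10.0000] v=[0.0000 0.0000 0.0000 0.0000]
Step 1: x=[2.5000 7.0000 7.0000 11.5000] v=[-3.0000 6.0000 -6.0000 3.0000]
Step 2: x=[1.7500 7.7500 6.2500 12.2500] v=[-1.5000 1.5000 -1.5000 1.5000]
Step 3: x=[2.5000 4.7500 9.2500 11.5000] v=[1.5000 -6.0000 6.0000 -1.5000]
Step 4: x=[2.8750 2.8750 11.1250 11.1250] v=[0.7500 -3.7500 3.7500 -0.7500]
Step 5: x=[1.7500 5.1250 8.8750 12.2500] v=[-2.2500 4.5000 -4.5000 2.2500]
Step 6: x=[0.8125 7.5625 6.4375 13.1875] v=[-1.8750 4.8750 -4.8750 1.8750]
Step 7: x=[1.7500 6.0625 7.9375 12.2500] v=[1.8750 -3.0000 3.0000 -1.8750]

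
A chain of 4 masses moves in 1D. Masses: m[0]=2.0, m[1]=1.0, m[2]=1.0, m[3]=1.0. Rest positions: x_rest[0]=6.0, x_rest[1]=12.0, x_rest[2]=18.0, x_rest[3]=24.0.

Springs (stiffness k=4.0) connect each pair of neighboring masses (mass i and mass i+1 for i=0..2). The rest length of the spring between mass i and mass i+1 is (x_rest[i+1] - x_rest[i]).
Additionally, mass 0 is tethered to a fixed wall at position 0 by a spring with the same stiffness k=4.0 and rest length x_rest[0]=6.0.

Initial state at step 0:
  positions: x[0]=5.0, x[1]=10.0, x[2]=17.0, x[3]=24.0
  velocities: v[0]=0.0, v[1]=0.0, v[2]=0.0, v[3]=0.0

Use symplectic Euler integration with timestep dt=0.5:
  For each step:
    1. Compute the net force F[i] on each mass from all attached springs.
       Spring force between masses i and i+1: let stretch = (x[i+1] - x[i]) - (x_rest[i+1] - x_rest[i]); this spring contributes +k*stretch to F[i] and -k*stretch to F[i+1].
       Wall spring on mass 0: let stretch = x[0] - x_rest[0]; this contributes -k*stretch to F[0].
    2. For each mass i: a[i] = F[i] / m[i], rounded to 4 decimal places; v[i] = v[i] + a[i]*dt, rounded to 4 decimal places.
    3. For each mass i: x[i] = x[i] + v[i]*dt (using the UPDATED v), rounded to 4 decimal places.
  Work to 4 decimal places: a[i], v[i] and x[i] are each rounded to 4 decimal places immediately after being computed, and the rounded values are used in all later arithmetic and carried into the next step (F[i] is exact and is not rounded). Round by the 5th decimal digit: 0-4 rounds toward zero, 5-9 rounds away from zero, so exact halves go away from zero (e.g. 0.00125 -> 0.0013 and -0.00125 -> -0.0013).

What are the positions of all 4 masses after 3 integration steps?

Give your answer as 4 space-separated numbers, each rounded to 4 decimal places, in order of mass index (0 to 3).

Step 0: x=[5.0000 10.0000 17.0000 24.0000] v=[0.0000 0.0000 0.0000 0.0000]
Step 1: x=[5.0000 12.0000 17.0000 23.0000] v=[0.0000 4.0000 0.0000 -2.0000]
Step 2: x=[6.0000 12.0000 18.0000 22.0000] v=[2.0000 0.0000 2.0000 -2.0000]
Step 3: x=[7.0000 12.0000 17.0000 23.0000] v=[2.0000 0.0000 -2.0000 2.0000]

Answer: 7.0000 12.0000 17.0000 23.0000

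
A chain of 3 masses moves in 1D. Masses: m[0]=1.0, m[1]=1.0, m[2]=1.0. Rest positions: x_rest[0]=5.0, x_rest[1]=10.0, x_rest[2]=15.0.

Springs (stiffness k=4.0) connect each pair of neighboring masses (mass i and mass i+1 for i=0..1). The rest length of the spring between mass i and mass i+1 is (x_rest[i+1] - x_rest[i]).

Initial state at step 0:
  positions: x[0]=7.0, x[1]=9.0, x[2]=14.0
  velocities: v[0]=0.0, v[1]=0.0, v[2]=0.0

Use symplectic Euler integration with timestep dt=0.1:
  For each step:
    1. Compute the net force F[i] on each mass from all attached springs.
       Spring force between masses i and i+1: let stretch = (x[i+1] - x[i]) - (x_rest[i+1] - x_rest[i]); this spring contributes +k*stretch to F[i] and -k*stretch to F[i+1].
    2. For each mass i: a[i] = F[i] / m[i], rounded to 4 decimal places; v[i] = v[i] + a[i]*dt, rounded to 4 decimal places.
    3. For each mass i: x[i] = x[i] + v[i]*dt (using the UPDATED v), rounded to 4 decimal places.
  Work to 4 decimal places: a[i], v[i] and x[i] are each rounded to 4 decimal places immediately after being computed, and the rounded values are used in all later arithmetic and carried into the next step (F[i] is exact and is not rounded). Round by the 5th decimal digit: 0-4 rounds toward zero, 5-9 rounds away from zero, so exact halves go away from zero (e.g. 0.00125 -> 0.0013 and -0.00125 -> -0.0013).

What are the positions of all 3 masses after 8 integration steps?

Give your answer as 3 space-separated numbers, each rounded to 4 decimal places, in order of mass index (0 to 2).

Step 0: x=[7.0000 9.0000 14.0000] v=[0.0000 0.0000 0.0000]
Step 1: x=[6.8800 9.1200 14.0000] v=[-1.2000 1.2000 0.0000]
Step 2: x=[6.6496 9.3456 14.0048] v=[-2.3040 2.2560 0.0480]
Step 3: x=[6.3270 9.6497 14.0232] v=[-3.2256 3.0413 0.1843]
Step 4: x=[5.9374 9.9959 14.0667] v=[-3.8965 3.4616 0.4349]
Step 5: x=[5.5101 10.3426 14.1474] v=[-4.2731 3.4665 0.8066]
Step 6: x=[5.0761 10.6481 14.2759] v=[-4.3401 3.0554 1.2847]
Step 7: x=[4.6650 10.8759 14.4593] v=[-4.1113 2.2777 1.8336]
Step 8: x=[4.3023 10.9986 14.6993] v=[-3.6269 1.2267 2.4002]

Answer: 4.3023 10.9986 14.6993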